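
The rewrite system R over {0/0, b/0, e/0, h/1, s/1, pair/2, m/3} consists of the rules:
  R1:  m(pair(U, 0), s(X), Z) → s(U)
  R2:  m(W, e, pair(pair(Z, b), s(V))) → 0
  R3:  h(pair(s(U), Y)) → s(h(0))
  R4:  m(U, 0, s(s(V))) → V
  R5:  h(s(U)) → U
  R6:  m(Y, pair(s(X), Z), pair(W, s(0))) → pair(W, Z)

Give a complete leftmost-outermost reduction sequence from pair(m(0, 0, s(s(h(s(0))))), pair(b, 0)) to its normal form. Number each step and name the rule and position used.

1. pair(m(0, 0, s(s(h(s(0))))), pair(b, 0))  →  pair(h(s(0)), pair(b, 0))   [R4 at 1]
2. pair(h(s(0)), pair(b, 0))  →  pair(0, pair(b, 0))   [R5 at 1]

pair(0, pair(b, 0))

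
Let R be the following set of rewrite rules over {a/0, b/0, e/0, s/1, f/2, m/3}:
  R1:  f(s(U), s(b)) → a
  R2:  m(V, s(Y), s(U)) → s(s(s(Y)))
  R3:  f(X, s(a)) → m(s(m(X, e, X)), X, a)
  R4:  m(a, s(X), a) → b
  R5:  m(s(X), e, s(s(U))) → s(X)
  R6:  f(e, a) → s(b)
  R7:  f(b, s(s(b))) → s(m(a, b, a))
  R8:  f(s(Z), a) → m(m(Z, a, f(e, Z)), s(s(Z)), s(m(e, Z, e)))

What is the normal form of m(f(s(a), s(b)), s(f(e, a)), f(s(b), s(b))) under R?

b

1. m(f(s(a), s(b)), s(f(e, a)), f(s(b), s(b)))  →  m(a, s(f(e, a)), f(s(b), s(b)))   [R1 at 1]
2. m(a, s(f(e, a)), f(s(b), s(b)))  →  m(a, s(s(b)), f(s(b), s(b)))   [R6 at 2.1]
3. m(a, s(s(b)), f(s(b), s(b)))  →  m(a, s(s(b)), a)   [R1 at 3]
4. m(a, s(s(b)), a)  →  b   [R4 at ε]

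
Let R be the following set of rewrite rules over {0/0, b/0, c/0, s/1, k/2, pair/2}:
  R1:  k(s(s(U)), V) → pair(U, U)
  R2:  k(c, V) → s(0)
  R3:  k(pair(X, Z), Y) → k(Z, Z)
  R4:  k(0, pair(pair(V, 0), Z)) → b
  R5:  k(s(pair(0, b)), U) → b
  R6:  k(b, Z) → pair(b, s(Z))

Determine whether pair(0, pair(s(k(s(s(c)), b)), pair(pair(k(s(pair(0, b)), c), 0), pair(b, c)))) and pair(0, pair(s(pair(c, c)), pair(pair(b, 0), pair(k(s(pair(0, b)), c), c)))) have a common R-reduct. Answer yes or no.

yes — NF(t₁) = pair(0, pair(s(pair(c, c)), pair(pair(b, 0), pair(b, c)))), NF(t₂) = pair(0, pair(s(pair(c, c)), pair(pair(b, 0), pair(b, c))))

Reduce t₁ = pair(0, pair(s(k(s(s(c)), b)), pair(pair(k(s(pair(0, b)), c), 0), pair(b, c)))):
1. pair(0, pair(s(k(s(s(c)), b)), pair(pair(k(s(pair(0, b)), c), 0), pair(b, c))))  →  pair(0, pair(s(pair(c, c)), pair(pair(k(s(pair(0, b)), c), 0), pair(b, c))))   [R1 at 2.1.1]
2. pair(0, pair(s(pair(c, c)), pair(pair(k(s(pair(0, b)), c), 0), pair(b, c))))  →  pair(0, pair(s(pair(c, c)), pair(pair(b, 0), pair(b, c))))   [R5 at 2.2.1.1]

Reduce t₂ = pair(0, pair(s(pair(c, c)), pair(pair(b, 0), pair(k(s(pair(0, b)), c), c)))):
1. pair(0, pair(s(pair(c, c)), pair(pair(b, 0), pair(k(s(pair(0, b)), c), c))))  →  pair(0, pair(s(pair(c, c)), pair(pair(b, 0), pair(b, c))))   [R5 at 2.2.2.1]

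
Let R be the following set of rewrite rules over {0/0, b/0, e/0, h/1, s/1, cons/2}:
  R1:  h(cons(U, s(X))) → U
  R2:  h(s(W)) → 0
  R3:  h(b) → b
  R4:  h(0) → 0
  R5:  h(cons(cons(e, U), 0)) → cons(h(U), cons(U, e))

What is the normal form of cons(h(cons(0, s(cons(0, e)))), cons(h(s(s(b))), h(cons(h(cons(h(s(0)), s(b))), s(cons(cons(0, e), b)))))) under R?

cons(0, cons(0, 0))

1. cons(h(cons(0, s(cons(0, e)))), cons(h(s(s(b))), h(cons(h(cons(h(s(0)), s(b))), s(cons(cons(0, e), b))))))  →  cons(0, cons(h(s(s(b))), h(cons(h(cons(h(s(0)), s(b))), s(cons(cons(0, e), b))))))   [R1 at 1]
2. cons(0, cons(h(s(s(b))), h(cons(h(cons(h(s(0)), s(b))), s(cons(cons(0, e), b))))))  →  cons(0, cons(0, h(cons(h(cons(h(s(0)), s(b))), s(cons(cons(0, e), b))))))   [R2 at 2.1]
3. cons(0, cons(0, h(cons(h(cons(h(s(0)), s(b))), s(cons(cons(0, e), b))))))  →  cons(0, cons(0, h(cons(h(s(0)), s(b)))))   [R1 at 2.2]
4. cons(0, cons(0, h(cons(h(s(0)), s(b)))))  →  cons(0, cons(0, h(s(0))))   [R1 at 2.2]
5. cons(0, cons(0, h(s(0))))  →  cons(0, cons(0, 0))   [R2 at 2.2]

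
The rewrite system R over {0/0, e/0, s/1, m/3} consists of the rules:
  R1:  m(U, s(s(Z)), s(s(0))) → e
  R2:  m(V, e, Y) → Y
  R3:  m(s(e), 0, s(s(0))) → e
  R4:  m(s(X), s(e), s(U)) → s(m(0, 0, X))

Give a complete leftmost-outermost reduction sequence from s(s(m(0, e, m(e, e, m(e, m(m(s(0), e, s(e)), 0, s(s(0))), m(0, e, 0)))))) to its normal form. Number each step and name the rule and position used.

s(s(0))

1. s(s(m(0, e, m(e, e, m(e, m(m(s(0), e, s(e)), 0, s(s(0))), m(0, e, 0))))))  →  s(s(m(e, e, m(e, m(m(s(0), e, s(e)), 0, s(s(0))), m(0, e, 0)))))   [R2 at 1.1]
2. s(s(m(e, e, m(e, m(m(s(0), e, s(e)), 0, s(s(0))), m(0, e, 0)))))  →  s(s(m(e, m(m(s(0), e, s(e)), 0, s(s(0))), m(0, e, 0))))   [R2 at 1.1]
3. s(s(m(e, m(m(s(0), e, s(e)), 0, s(s(0))), m(0, e, 0))))  →  s(s(m(e, m(s(e), 0, s(s(0))), m(0, e, 0))))   [R2 at 1.1.2.1]
4. s(s(m(e, m(s(e), 0, s(s(0))), m(0, e, 0))))  →  s(s(m(e, e, m(0, e, 0))))   [R3 at 1.1.2]
5. s(s(m(e, e, m(0, e, 0))))  →  s(s(m(0, e, 0)))   [R2 at 1.1]
6. s(s(m(0, e, 0)))  →  s(s(0))   [R2 at 1.1]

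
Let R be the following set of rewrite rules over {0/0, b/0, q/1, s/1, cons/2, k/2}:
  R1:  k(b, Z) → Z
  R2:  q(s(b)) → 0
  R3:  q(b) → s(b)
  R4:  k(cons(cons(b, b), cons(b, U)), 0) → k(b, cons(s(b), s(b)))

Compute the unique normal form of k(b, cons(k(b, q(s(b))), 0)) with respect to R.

1. k(b, cons(k(b, q(s(b))), 0))  →  cons(k(b, q(s(b))), 0)   [R1 at ε]
2. cons(k(b, q(s(b))), 0)  →  cons(q(s(b)), 0)   [R1 at 1]
3. cons(q(s(b)), 0)  →  cons(0, 0)   [R2 at 1]

cons(0, 0)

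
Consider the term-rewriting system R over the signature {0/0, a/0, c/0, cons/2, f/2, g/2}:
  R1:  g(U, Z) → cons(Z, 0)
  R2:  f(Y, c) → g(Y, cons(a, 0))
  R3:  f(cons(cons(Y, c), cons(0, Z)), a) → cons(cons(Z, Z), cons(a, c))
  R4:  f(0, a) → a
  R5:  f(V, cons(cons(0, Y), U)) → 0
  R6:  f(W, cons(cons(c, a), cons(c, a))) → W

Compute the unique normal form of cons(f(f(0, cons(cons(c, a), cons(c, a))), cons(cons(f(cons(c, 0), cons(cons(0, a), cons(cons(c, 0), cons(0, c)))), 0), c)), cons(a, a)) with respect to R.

cons(0, cons(a, a))

1. cons(f(f(0, cons(cons(c, a), cons(c, a))), cons(cons(f(cons(c, 0), cons(cons(0, a), cons(cons(c, 0), cons(0, c)))), 0), c)), cons(a, a))  →  cons(f(0, cons(cons(f(cons(c, 0), cons(cons(0, a), cons(cons(c, 0), cons(0, c)))), 0), c)), cons(a, a))   [R6 at 1.1]
2. cons(f(0, cons(cons(f(cons(c, 0), cons(cons(0, a), cons(cons(c, 0), cons(0, c)))), 0), c)), cons(a, a))  →  cons(f(0, cons(cons(0, 0), c)), cons(a, a))   [R5 at 1.2.1.1]
3. cons(f(0, cons(cons(0, 0), c)), cons(a, a))  →  cons(0, cons(a, a))   [R5 at 1]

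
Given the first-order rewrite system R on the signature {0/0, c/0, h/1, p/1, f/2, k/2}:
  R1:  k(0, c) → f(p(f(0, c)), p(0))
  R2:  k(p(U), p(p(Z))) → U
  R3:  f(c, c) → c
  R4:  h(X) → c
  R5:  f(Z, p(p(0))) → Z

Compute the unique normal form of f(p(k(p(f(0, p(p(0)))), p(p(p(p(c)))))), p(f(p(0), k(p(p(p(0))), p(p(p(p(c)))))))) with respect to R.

1. f(p(k(p(f(0, p(p(0)))), p(p(p(p(c)))))), p(f(p(0), k(p(p(p(0))), p(p(p(p(c))))))))  →  f(p(f(0, p(p(0)))), p(f(p(0), k(p(p(p(0))), p(p(p(p(c))))))))   [R2 at 1.1]
2. f(p(f(0, p(p(0)))), p(f(p(0), k(p(p(p(0))), p(p(p(p(c))))))))  →  f(p(0), p(f(p(0), k(p(p(p(0))), p(p(p(p(c))))))))   [R5 at 1.1]
3. f(p(0), p(f(p(0), k(p(p(p(0))), p(p(p(p(c))))))))  →  f(p(0), p(f(p(0), p(p(0)))))   [R2 at 2.1.2]
4. f(p(0), p(f(p(0), p(p(0)))))  →  f(p(0), p(p(0)))   [R5 at 2.1]
5. f(p(0), p(p(0)))  →  p(0)   [R5 at ε]

p(0)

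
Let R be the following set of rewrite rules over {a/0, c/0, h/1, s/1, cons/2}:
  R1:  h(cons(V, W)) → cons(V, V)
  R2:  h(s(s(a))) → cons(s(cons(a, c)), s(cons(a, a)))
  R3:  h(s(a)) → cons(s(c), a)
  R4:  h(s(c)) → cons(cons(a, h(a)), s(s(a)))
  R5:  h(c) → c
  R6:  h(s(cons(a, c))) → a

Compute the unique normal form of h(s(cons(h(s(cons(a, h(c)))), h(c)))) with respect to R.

1. h(s(cons(h(s(cons(a, h(c)))), h(c))))  →  h(s(cons(h(s(cons(a, c))), h(c))))   [R5 at 1.1.1.1.1.2]
2. h(s(cons(h(s(cons(a, c))), h(c))))  →  h(s(cons(a, h(c))))   [R6 at 1.1.1]
3. h(s(cons(a, h(c))))  →  h(s(cons(a, c)))   [R5 at 1.1.2]
4. h(s(cons(a, c)))  →  a   [R6 at ε]

a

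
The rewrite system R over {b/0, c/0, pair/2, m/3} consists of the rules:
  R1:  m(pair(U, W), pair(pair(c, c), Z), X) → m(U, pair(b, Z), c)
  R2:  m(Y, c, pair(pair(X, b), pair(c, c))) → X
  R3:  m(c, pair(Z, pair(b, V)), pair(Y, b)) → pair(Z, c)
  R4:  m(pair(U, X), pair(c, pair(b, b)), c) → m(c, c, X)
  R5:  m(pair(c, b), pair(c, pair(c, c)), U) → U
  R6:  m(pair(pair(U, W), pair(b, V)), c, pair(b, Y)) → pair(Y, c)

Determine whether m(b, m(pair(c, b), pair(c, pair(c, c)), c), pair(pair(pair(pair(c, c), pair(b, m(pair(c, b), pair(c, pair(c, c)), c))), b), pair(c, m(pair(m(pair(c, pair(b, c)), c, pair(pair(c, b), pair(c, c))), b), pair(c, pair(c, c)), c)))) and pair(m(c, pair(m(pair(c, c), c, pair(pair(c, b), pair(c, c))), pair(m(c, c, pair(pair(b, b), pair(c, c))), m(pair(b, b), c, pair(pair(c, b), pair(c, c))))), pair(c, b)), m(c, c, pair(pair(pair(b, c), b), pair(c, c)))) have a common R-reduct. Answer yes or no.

yes — NF(t₁) = pair(pair(c, c), pair(b, c)), NF(t₂) = pair(pair(c, c), pair(b, c))

Reduce t₁ = m(b, m(pair(c, b), pair(c, pair(c, c)), c), pair(pair(pair(pair(c, c), pair(b, m(pair(c, b), pair(c, pair(c, c)), c))), b), pair(c, m(pair(m(pair(c, pair(b, c)), c, pair(pair(c, b), pair(c, c))), b), pair(c, pair(c, c)), c)))):
1. m(b, m(pair(c, b), pair(c, pair(c, c)), c), pair(pair(pair(pair(c, c), pair(b, m(pair(c, b), pair(c, pair(c, c)), c))), b), pair(c, m(pair(m(pair(c, pair(b, c)), c, pair(pair(c, b), pair(c, c))), b), pair(c, pair(c, c)), c))))  →  m(b, c, pair(pair(pair(pair(c, c), pair(b, m(pair(c, b), pair(c, pair(c, c)), c))), b), pair(c, m(pair(m(pair(c, pair(b, c)), c, pair(pair(c, b), pair(c, c))), b), pair(c, pair(c, c)), c))))   [R5 at 2]
2. m(b, c, pair(pair(pair(pair(c, c), pair(b, m(pair(c, b), pair(c, pair(c, c)), c))), b), pair(c, m(pair(m(pair(c, pair(b, c)), c, pair(pair(c, b), pair(c, c))), b), pair(c, pair(c, c)), c))))  →  m(b, c, pair(pair(pair(pair(c, c), pair(b, c)), b), pair(c, m(pair(m(pair(c, pair(b, c)), c, pair(pair(c, b), pair(c, c))), b), pair(c, pair(c, c)), c))))   [R5 at 3.1.1.2.2]
3. m(b, c, pair(pair(pair(pair(c, c), pair(b, c)), b), pair(c, m(pair(m(pair(c, pair(b, c)), c, pair(pair(c, b), pair(c, c))), b), pair(c, pair(c, c)), c))))  →  m(b, c, pair(pair(pair(pair(c, c), pair(b, c)), b), pair(c, m(pair(c, b), pair(c, pair(c, c)), c))))   [R2 at 3.2.2.1.1]
4. m(b, c, pair(pair(pair(pair(c, c), pair(b, c)), b), pair(c, m(pair(c, b), pair(c, pair(c, c)), c))))  →  m(b, c, pair(pair(pair(pair(c, c), pair(b, c)), b), pair(c, c)))   [R5 at 3.2.2]
5. m(b, c, pair(pair(pair(pair(c, c), pair(b, c)), b), pair(c, c)))  →  pair(pair(c, c), pair(b, c))   [R2 at ε]

Reduce t₂ = pair(m(c, pair(m(pair(c, c), c, pair(pair(c, b), pair(c, c))), pair(m(c, c, pair(pair(b, b), pair(c, c))), m(pair(b, b), c, pair(pair(c, b), pair(c, c))))), pair(c, b)), m(c, c, pair(pair(pair(b, c), b), pair(c, c)))):
1. pair(m(c, pair(m(pair(c, c), c, pair(pair(c, b), pair(c, c))), pair(m(c, c, pair(pair(b, b), pair(c, c))), m(pair(b, b), c, pair(pair(c, b), pair(c, c))))), pair(c, b)), m(c, c, pair(pair(pair(b, c), b), pair(c, c))))  →  pair(m(c, pair(c, pair(m(c, c, pair(pair(b, b), pair(c, c))), m(pair(b, b), c, pair(pair(c, b), pair(c, c))))), pair(c, b)), m(c, c, pair(pair(pair(b, c), b), pair(c, c))))   [R2 at 1.2.1]
2. pair(m(c, pair(c, pair(m(c, c, pair(pair(b, b), pair(c, c))), m(pair(b, b), c, pair(pair(c, b), pair(c, c))))), pair(c, b)), m(c, c, pair(pair(pair(b, c), b), pair(c, c))))  →  pair(m(c, pair(c, pair(b, m(pair(b, b), c, pair(pair(c, b), pair(c, c))))), pair(c, b)), m(c, c, pair(pair(pair(b, c), b), pair(c, c))))   [R2 at 1.2.2.1]
3. pair(m(c, pair(c, pair(b, m(pair(b, b), c, pair(pair(c, b), pair(c, c))))), pair(c, b)), m(c, c, pair(pair(pair(b, c), b), pair(c, c))))  →  pair(pair(c, c), m(c, c, pair(pair(pair(b, c), b), pair(c, c))))   [R3 at 1]
4. pair(pair(c, c), m(c, c, pair(pair(pair(b, c), b), pair(c, c))))  →  pair(pair(c, c), pair(b, c))   [R2 at 2]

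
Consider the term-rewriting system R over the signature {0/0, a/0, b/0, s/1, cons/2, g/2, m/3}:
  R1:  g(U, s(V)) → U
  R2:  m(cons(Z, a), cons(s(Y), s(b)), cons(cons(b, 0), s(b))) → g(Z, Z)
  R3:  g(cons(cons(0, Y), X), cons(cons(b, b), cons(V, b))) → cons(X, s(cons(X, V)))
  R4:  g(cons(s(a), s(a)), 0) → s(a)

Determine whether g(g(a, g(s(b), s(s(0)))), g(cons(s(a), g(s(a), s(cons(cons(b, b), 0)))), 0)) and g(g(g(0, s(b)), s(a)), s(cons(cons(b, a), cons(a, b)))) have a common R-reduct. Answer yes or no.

no — NF(t₁) = a, NF(t₂) = 0

Reduce t₁ = g(g(a, g(s(b), s(s(0)))), g(cons(s(a), g(s(a), s(cons(cons(b, b), 0)))), 0)):
1. g(g(a, g(s(b), s(s(0)))), g(cons(s(a), g(s(a), s(cons(cons(b, b), 0)))), 0))  →  g(g(a, s(b)), g(cons(s(a), g(s(a), s(cons(cons(b, b), 0)))), 0))   [R1 at 1.2]
2. g(g(a, s(b)), g(cons(s(a), g(s(a), s(cons(cons(b, b), 0)))), 0))  →  g(a, g(cons(s(a), g(s(a), s(cons(cons(b, b), 0)))), 0))   [R1 at 1]
3. g(a, g(cons(s(a), g(s(a), s(cons(cons(b, b), 0)))), 0))  →  g(a, g(cons(s(a), s(a)), 0))   [R1 at 2.1.2]
4. g(a, g(cons(s(a), s(a)), 0))  →  g(a, s(a))   [R4 at 2]
5. g(a, s(a))  →  a   [R1 at ε]

Reduce t₂ = g(g(g(0, s(b)), s(a)), s(cons(cons(b, a), cons(a, b)))):
1. g(g(g(0, s(b)), s(a)), s(cons(cons(b, a), cons(a, b))))  →  g(g(0, s(b)), s(a))   [R1 at ε]
2. g(g(0, s(b)), s(a))  →  g(0, s(b))   [R1 at ε]
3. g(0, s(b))  →  0   [R1 at ε]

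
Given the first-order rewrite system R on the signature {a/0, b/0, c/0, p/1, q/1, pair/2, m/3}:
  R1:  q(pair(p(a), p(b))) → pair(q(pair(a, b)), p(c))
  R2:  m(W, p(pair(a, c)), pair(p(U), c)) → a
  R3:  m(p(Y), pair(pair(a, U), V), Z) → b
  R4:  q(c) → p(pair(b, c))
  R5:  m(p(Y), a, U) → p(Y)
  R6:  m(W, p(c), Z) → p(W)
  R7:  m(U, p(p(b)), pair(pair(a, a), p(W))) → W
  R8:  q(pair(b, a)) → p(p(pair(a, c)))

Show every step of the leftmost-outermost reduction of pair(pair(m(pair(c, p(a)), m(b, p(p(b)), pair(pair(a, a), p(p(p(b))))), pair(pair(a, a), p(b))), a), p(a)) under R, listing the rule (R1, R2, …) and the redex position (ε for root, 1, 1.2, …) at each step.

1. pair(pair(m(pair(c, p(a)), m(b, p(p(b)), pair(pair(a, a), p(p(p(b))))), pair(pair(a, a), p(b))), a), p(a))  →  pair(pair(m(pair(c, p(a)), p(p(b)), pair(pair(a, a), p(b))), a), p(a))   [R7 at 1.1.2]
2. pair(pair(m(pair(c, p(a)), p(p(b)), pair(pair(a, a), p(b))), a), p(a))  →  pair(pair(b, a), p(a))   [R7 at 1.1]

pair(pair(b, a), p(a))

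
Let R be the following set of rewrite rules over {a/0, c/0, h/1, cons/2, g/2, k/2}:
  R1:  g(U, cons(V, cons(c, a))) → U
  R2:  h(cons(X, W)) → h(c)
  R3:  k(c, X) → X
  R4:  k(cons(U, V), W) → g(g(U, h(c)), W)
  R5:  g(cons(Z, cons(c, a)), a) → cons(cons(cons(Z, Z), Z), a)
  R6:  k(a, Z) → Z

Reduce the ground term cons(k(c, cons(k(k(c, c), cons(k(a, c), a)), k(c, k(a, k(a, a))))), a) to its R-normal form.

1. cons(k(c, cons(k(k(c, c), cons(k(a, c), a)), k(c, k(a, k(a, a))))), a)  →  cons(cons(k(k(c, c), cons(k(a, c), a)), k(c, k(a, k(a, a)))), a)   [R3 at 1]
2. cons(cons(k(k(c, c), cons(k(a, c), a)), k(c, k(a, k(a, a)))), a)  →  cons(cons(k(c, cons(k(a, c), a)), k(c, k(a, k(a, a)))), a)   [R3 at 1.1.1]
3. cons(cons(k(c, cons(k(a, c), a)), k(c, k(a, k(a, a)))), a)  →  cons(cons(cons(k(a, c), a), k(c, k(a, k(a, a)))), a)   [R3 at 1.1]
4. cons(cons(cons(k(a, c), a), k(c, k(a, k(a, a)))), a)  →  cons(cons(cons(c, a), k(c, k(a, k(a, a)))), a)   [R6 at 1.1.1]
5. cons(cons(cons(c, a), k(c, k(a, k(a, a)))), a)  →  cons(cons(cons(c, a), k(a, k(a, a))), a)   [R3 at 1.2]
6. cons(cons(cons(c, a), k(a, k(a, a))), a)  →  cons(cons(cons(c, a), k(a, a)), a)   [R6 at 1.2]
7. cons(cons(cons(c, a), k(a, a)), a)  →  cons(cons(cons(c, a), a), a)   [R6 at 1.2]

cons(cons(cons(c, a), a), a)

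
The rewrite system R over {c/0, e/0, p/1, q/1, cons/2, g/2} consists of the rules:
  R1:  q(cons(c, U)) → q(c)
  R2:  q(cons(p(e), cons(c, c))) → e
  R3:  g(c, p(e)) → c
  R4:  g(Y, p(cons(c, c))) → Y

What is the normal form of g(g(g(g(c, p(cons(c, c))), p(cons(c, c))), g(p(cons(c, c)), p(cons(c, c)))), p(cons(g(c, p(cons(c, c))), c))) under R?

c

1. g(g(g(g(c, p(cons(c, c))), p(cons(c, c))), g(p(cons(c, c)), p(cons(c, c)))), p(cons(g(c, p(cons(c, c))), c)))  →  g(g(g(c, p(cons(c, c))), g(p(cons(c, c)), p(cons(c, c)))), p(cons(g(c, p(cons(c, c))), c)))   [R4 at 1.1]
2. g(g(g(c, p(cons(c, c))), g(p(cons(c, c)), p(cons(c, c)))), p(cons(g(c, p(cons(c, c))), c)))  →  g(g(c, g(p(cons(c, c)), p(cons(c, c)))), p(cons(g(c, p(cons(c, c))), c)))   [R4 at 1.1]
3. g(g(c, g(p(cons(c, c)), p(cons(c, c)))), p(cons(g(c, p(cons(c, c))), c)))  →  g(g(c, p(cons(c, c))), p(cons(g(c, p(cons(c, c))), c)))   [R4 at 1.2]
4. g(g(c, p(cons(c, c))), p(cons(g(c, p(cons(c, c))), c)))  →  g(c, p(cons(g(c, p(cons(c, c))), c)))   [R4 at 1]
5. g(c, p(cons(g(c, p(cons(c, c))), c)))  →  g(c, p(cons(c, c)))   [R4 at 2.1.1]
6. g(c, p(cons(c, c)))  →  c   [R4 at ε]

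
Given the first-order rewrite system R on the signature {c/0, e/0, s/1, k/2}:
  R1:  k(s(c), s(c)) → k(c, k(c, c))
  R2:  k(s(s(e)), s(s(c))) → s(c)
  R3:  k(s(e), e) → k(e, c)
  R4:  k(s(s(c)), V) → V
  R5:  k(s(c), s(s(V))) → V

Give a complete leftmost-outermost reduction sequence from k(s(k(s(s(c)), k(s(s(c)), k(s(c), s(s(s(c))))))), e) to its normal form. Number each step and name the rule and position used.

1. k(s(k(s(s(c)), k(s(s(c)), k(s(c), s(s(s(c))))))), e)  →  k(s(k(s(s(c)), k(s(c), s(s(s(c)))))), e)   [R4 at 1.1]
2. k(s(k(s(s(c)), k(s(c), s(s(s(c)))))), e)  →  k(s(k(s(c), s(s(s(c))))), e)   [R4 at 1.1]
3. k(s(k(s(c), s(s(s(c))))), e)  →  k(s(s(c)), e)   [R5 at 1.1]
4. k(s(s(c)), e)  →  e   [R4 at ε]

e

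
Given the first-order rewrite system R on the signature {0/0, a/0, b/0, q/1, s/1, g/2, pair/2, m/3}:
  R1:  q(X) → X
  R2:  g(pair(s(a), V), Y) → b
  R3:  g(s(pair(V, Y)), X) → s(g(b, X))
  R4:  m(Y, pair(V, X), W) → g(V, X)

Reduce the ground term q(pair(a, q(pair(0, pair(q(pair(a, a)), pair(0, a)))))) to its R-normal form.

1. q(pair(a, q(pair(0, pair(q(pair(a, a)), pair(0, a))))))  →  pair(a, q(pair(0, pair(q(pair(a, a)), pair(0, a)))))   [R1 at ε]
2. pair(a, q(pair(0, pair(q(pair(a, a)), pair(0, a)))))  →  pair(a, pair(0, pair(q(pair(a, a)), pair(0, a))))   [R1 at 2]
3. pair(a, pair(0, pair(q(pair(a, a)), pair(0, a))))  →  pair(a, pair(0, pair(pair(a, a), pair(0, a))))   [R1 at 2.2.1]

pair(a, pair(0, pair(pair(a, a), pair(0, a))))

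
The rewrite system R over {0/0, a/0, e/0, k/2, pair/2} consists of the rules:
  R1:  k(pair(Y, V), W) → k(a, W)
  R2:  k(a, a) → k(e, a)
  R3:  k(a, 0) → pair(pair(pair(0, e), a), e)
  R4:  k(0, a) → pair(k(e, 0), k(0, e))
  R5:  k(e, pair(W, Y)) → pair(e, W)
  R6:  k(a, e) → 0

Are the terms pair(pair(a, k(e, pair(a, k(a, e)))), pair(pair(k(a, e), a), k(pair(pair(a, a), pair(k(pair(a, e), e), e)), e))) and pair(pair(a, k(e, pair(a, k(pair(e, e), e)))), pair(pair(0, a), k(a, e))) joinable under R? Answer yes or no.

yes — NF(t₁) = pair(pair(a, pair(e, a)), pair(pair(0, a), 0)), NF(t₂) = pair(pair(a, pair(e, a)), pair(pair(0, a), 0))

Reduce t₁ = pair(pair(a, k(e, pair(a, k(a, e)))), pair(pair(k(a, e), a), k(pair(pair(a, a), pair(k(pair(a, e), e), e)), e))):
1. pair(pair(a, k(e, pair(a, k(a, e)))), pair(pair(k(a, e), a), k(pair(pair(a, a), pair(k(pair(a, e), e), e)), e)))  →  pair(pair(a, pair(e, a)), pair(pair(k(a, e), a), k(pair(pair(a, a), pair(k(pair(a, e), e), e)), e)))   [R5 at 1.2]
2. pair(pair(a, pair(e, a)), pair(pair(k(a, e), a), k(pair(pair(a, a), pair(k(pair(a, e), e), e)), e)))  →  pair(pair(a, pair(e, a)), pair(pair(0, a), k(pair(pair(a, a), pair(k(pair(a, e), e), e)), e)))   [R6 at 2.1.1]
3. pair(pair(a, pair(e, a)), pair(pair(0, a), k(pair(pair(a, a), pair(k(pair(a, e), e), e)), e)))  →  pair(pair(a, pair(e, a)), pair(pair(0, a), k(a, e)))   [R1 at 2.2]
4. pair(pair(a, pair(e, a)), pair(pair(0, a), k(a, e)))  →  pair(pair(a, pair(e, a)), pair(pair(0, a), 0))   [R6 at 2.2]

Reduce t₂ = pair(pair(a, k(e, pair(a, k(pair(e, e), e)))), pair(pair(0, a), k(a, e))):
1. pair(pair(a, k(e, pair(a, k(pair(e, e), e)))), pair(pair(0, a), k(a, e)))  →  pair(pair(a, pair(e, a)), pair(pair(0, a), k(a, e)))   [R5 at 1.2]
2. pair(pair(a, pair(e, a)), pair(pair(0, a), k(a, e)))  →  pair(pair(a, pair(e, a)), pair(pair(0, a), 0))   [R6 at 2.2]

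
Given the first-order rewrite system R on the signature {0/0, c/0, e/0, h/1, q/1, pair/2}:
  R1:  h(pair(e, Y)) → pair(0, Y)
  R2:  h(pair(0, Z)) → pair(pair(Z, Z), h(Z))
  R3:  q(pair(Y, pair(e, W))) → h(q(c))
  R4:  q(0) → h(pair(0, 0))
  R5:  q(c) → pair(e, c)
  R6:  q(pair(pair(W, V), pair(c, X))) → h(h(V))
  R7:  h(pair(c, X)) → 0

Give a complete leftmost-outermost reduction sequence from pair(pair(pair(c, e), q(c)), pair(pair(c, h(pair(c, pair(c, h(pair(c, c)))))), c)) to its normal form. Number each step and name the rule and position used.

1. pair(pair(pair(c, e), q(c)), pair(pair(c, h(pair(c, pair(c, h(pair(c, c)))))), c))  →  pair(pair(pair(c, e), pair(e, c)), pair(pair(c, h(pair(c, pair(c, h(pair(c, c)))))), c))   [R5 at 1.2]
2. pair(pair(pair(c, e), pair(e, c)), pair(pair(c, h(pair(c, pair(c, h(pair(c, c)))))), c))  →  pair(pair(pair(c, e), pair(e, c)), pair(pair(c, 0), c))   [R7 at 2.1.2]

pair(pair(pair(c, e), pair(e, c)), pair(pair(c, 0), c))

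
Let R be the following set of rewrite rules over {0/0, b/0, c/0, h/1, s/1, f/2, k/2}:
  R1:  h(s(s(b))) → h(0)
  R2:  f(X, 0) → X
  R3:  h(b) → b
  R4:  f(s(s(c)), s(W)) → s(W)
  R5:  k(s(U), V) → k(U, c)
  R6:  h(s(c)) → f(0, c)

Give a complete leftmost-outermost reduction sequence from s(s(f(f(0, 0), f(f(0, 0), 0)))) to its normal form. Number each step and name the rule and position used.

s(s(0))

1. s(s(f(f(0, 0), f(f(0, 0), 0))))  →  s(s(f(0, f(f(0, 0), 0))))   [R2 at 1.1.1]
2. s(s(f(0, f(f(0, 0), 0))))  →  s(s(f(0, f(0, 0))))   [R2 at 1.1.2]
3. s(s(f(0, f(0, 0))))  →  s(s(f(0, 0)))   [R2 at 1.1.2]
4. s(s(f(0, 0)))  →  s(s(0))   [R2 at 1.1]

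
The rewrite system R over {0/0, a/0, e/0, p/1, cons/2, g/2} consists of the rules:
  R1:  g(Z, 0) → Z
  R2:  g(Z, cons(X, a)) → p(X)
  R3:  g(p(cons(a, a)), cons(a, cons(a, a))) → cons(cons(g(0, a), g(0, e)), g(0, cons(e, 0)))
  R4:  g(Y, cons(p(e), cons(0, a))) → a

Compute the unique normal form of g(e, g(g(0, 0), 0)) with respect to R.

e

1. g(e, g(g(0, 0), 0))  →  g(e, g(0, 0))   [R1 at 2]
2. g(e, g(0, 0))  →  g(e, 0)   [R1 at 2]
3. g(e, 0)  →  e   [R1 at ε]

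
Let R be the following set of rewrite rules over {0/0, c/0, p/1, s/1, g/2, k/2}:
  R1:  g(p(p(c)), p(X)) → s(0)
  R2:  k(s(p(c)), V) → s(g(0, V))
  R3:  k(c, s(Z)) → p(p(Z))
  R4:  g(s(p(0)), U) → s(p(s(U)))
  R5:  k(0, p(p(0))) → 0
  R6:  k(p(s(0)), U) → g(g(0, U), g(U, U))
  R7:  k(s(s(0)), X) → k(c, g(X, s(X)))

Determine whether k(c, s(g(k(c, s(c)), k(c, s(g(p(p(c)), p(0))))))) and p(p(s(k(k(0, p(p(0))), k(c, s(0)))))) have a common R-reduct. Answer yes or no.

Reduce t₁ = k(c, s(g(k(c, s(c)), k(c, s(g(p(p(c)), p(0))))))):
1. k(c, s(g(k(c, s(c)), k(c, s(g(p(p(c)), p(0)))))))  →  p(p(g(k(c, s(c)), k(c, s(g(p(p(c)), p(0)))))))   [R3 at ε]
2. p(p(g(k(c, s(c)), k(c, s(g(p(p(c)), p(0)))))))  →  p(p(g(p(p(c)), k(c, s(g(p(p(c)), p(0)))))))   [R3 at 1.1.1]
3. p(p(g(p(p(c)), k(c, s(g(p(p(c)), p(0)))))))  →  p(p(g(p(p(c)), p(p(g(p(p(c)), p(0)))))))   [R3 at 1.1.2]
4. p(p(g(p(p(c)), p(p(g(p(p(c)), p(0)))))))  →  p(p(s(0)))   [R1 at 1.1]

Reduce t₂ = p(p(s(k(k(0, p(p(0))), k(c, s(0)))))):
1. p(p(s(k(k(0, p(p(0))), k(c, s(0))))))  →  p(p(s(k(0, k(c, s(0))))))   [R5 at 1.1.1.1]
2. p(p(s(k(0, k(c, s(0))))))  →  p(p(s(k(0, p(p(0))))))   [R3 at 1.1.1.2]
3. p(p(s(k(0, p(p(0))))))  →  p(p(s(0)))   [R5 at 1.1.1]

yes — NF(t₁) = p(p(s(0))), NF(t₂) = p(p(s(0)))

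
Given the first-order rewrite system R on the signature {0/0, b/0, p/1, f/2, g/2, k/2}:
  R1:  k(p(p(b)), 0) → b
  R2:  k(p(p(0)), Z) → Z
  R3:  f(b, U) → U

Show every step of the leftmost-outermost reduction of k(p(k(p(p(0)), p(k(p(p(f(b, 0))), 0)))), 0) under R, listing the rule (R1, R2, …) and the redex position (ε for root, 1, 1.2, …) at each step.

1. k(p(k(p(p(0)), p(k(p(p(f(b, 0))), 0)))), 0)  →  k(p(p(k(p(p(f(b, 0))), 0))), 0)   [R2 at 1.1]
2. k(p(p(k(p(p(f(b, 0))), 0))), 0)  →  k(p(p(k(p(p(0)), 0))), 0)   [R3 at 1.1.1.1.1.1]
3. k(p(p(k(p(p(0)), 0))), 0)  →  k(p(p(0)), 0)   [R2 at 1.1.1]
4. k(p(p(0)), 0)  →  0   [R2 at ε]

0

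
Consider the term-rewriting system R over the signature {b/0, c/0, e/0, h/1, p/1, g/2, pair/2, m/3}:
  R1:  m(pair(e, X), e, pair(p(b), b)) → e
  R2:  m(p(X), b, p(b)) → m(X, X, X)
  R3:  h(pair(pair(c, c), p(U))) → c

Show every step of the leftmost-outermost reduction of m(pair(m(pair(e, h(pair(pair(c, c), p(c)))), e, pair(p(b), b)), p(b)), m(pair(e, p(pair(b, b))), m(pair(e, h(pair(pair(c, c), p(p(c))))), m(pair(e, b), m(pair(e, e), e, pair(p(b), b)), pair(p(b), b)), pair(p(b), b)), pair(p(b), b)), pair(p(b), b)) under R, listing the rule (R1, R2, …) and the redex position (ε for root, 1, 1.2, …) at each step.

e

1. m(pair(m(pair(e, h(pair(pair(c, c), p(c)))), e, pair(p(b), b)), p(b)), m(pair(e, p(pair(b, b))), m(pair(e, h(pair(pair(c, c), p(p(c))))), m(pair(e, b), m(pair(e, e), e, pair(p(b), b)), pair(p(b), b)), pair(p(b), b)), pair(p(b), b)), pair(p(b), b))  →  m(pair(e, p(b)), m(pair(e, p(pair(b, b))), m(pair(e, h(pair(pair(c, c), p(p(c))))), m(pair(e, b), m(pair(e, e), e, pair(p(b), b)), pair(p(b), b)), pair(p(b), b)), pair(p(b), b)), pair(p(b), b))   [R1 at 1.1]
2. m(pair(e, p(b)), m(pair(e, p(pair(b, b))), m(pair(e, h(pair(pair(c, c), p(p(c))))), m(pair(e, b), m(pair(e, e), e, pair(p(b), b)), pair(p(b), b)), pair(p(b), b)), pair(p(b), b)), pair(p(b), b))  →  m(pair(e, p(b)), m(pair(e, p(pair(b, b))), m(pair(e, c), m(pair(e, b), m(pair(e, e), e, pair(p(b), b)), pair(p(b), b)), pair(p(b), b)), pair(p(b), b)), pair(p(b), b))   [R3 at 2.2.1.2]
3. m(pair(e, p(b)), m(pair(e, p(pair(b, b))), m(pair(e, c), m(pair(e, b), m(pair(e, e), e, pair(p(b), b)), pair(p(b), b)), pair(p(b), b)), pair(p(b), b)), pair(p(b), b))  →  m(pair(e, p(b)), m(pair(e, p(pair(b, b))), m(pair(e, c), m(pair(e, b), e, pair(p(b), b)), pair(p(b), b)), pair(p(b), b)), pair(p(b), b))   [R1 at 2.2.2.2]
4. m(pair(e, p(b)), m(pair(e, p(pair(b, b))), m(pair(e, c), m(pair(e, b), e, pair(p(b), b)), pair(p(b), b)), pair(p(b), b)), pair(p(b), b))  →  m(pair(e, p(b)), m(pair(e, p(pair(b, b))), m(pair(e, c), e, pair(p(b), b)), pair(p(b), b)), pair(p(b), b))   [R1 at 2.2.2]
5. m(pair(e, p(b)), m(pair(e, p(pair(b, b))), m(pair(e, c), e, pair(p(b), b)), pair(p(b), b)), pair(p(b), b))  →  m(pair(e, p(b)), m(pair(e, p(pair(b, b))), e, pair(p(b), b)), pair(p(b), b))   [R1 at 2.2]
6. m(pair(e, p(b)), m(pair(e, p(pair(b, b))), e, pair(p(b), b)), pair(p(b), b))  →  m(pair(e, p(b)), e, pair(p(b), b))   [R1 at 2]
7. m(pair(e, p(b)), e, pair(p(b), b))  →  e   [R1 at ε]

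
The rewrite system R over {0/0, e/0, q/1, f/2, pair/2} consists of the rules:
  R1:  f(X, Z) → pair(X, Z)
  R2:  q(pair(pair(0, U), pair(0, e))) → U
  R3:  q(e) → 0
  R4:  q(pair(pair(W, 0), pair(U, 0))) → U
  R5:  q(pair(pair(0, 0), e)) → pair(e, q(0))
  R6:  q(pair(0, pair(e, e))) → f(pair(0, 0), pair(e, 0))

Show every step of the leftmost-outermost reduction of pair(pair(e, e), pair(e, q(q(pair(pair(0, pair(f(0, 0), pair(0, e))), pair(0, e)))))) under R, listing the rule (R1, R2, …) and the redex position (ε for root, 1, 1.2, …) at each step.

1. pair(pair(e, e), pair(e, q(q(pair(pair(0, pair(f(0, 0), pair(0, e))), pair(0, e))))))  →  pair(pair(e, e), pair(e, q(pair(f(0, 0), pair(0, e)))))   [R2 at 2.2.1]
2. pair(pair(e, e), pair(e, q(pair(f(0, 0), pair(0, e)))))  →  pair(pair(e, e), pair(e, q(pair(pair(0, 0), pair(0, e)))))   [R1 at 2.2.1.1]
3. pair(pair(e, e), pair(e, q(pair(pair(0, 0), pair(0, e)))))  →  pair(pair(e, e), pair(e, 0))   [R2 at 2.2]

pair(pair(e, e), pair(e, 0))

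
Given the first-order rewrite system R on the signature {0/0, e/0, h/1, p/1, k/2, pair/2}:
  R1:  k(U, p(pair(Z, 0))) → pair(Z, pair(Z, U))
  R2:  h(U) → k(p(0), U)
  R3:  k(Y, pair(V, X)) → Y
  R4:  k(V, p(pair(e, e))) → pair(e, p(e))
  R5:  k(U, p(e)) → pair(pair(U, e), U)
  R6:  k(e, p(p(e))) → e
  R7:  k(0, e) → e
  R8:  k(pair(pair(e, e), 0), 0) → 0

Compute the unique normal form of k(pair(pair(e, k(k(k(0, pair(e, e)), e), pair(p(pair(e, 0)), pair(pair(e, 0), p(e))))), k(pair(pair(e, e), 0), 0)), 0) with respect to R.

1. k(pair(pair(e, k(k(k(0, pair(e, e)), e), pair(p(pair(e, 0)), pair(pair(e, 0), p(e))))), k(pair(pair(e, e), 0), 0)), 0)  →  k(pair(pair(e, k(k(0, pair(e, e)), e)), k(pair(pair(e, e), 0), 0)), 0)   [R3 at 1.1.2]
2. k(pair(pair(e, k(k(0, pair(e, e)), e)), k(pair(pair(e, e), 0), 0)), 0)  →  k(pair(pair(e, k(0, e)), k(pair(pair(e, e), 0), 0)), 0)   [R3 at 1.1.2.1]
3. k(pair(pair(e, k(0, e)), k(pair(pair(e, e), 0), 0)), 0)  →  k(pair(pair(e, e), k(pair(pair(e, e), 0), 0)), 0)   [R7 at 1.1.2]
4. k(pair(pair(e, e), k(pair(pair(e, e), 0), 0)), 0)  →  k(pair(pair(e, e), 0), 0)   [R8 at 1.2]
5. k(pair(pair(e, e), 0), 0)  →  0   [R8 at ε]

0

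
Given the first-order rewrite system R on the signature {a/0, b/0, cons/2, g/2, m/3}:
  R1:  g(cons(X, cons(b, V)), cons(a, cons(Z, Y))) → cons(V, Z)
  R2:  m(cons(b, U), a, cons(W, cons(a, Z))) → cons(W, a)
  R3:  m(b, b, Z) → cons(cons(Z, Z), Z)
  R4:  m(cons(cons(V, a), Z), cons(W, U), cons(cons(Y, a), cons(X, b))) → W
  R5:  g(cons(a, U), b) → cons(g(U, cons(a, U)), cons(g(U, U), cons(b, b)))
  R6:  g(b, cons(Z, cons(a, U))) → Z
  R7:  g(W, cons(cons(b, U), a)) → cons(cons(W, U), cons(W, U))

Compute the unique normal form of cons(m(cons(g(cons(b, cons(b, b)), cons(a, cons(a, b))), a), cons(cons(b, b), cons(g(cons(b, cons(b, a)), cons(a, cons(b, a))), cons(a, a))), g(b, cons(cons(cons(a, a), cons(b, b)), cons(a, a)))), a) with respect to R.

1. cons(m(cons(g(cons(b, cons(b, b)), cons(a, cons(a, b))), a), cons(cons(b, b), cons(g(cons(b, cons(b, a)), cons(a, cons(b, a))), cons(a, a))), g(b, cons(cons(cons(a, a), cons(b, b)), cons(a, a)))), a)  →  cons(m(cons(cons(b, a), a), cons(cons(b, b), cons(g(cons(b, cons(b, a)), cons(a, cons(b, a))), cons(a, a))), g(b, cons(cons(cons(a, a), cons(b, b)), cons(a, a)))), a)   [R1 at 1.1.1]
2. cons(m(cons(cons(b, a), a), cons(cons(b, b), cons(g(cons(b, cons(b, a)), cons(a, cons(b, a))), cons(a, a))), g(b, cons(cons(cons(a, a), cons(b, b)), cons(a, a)))), a)  →  cons(m(cons(cons(b, a), a), cons(cons(b, b), cons(cons(a, b), cons(a, a))), g(b, cons(cons(cons(a, a), cons(b, b)), cons(a, a)))), a)   [R1 at 1.2.2.1]
3. cons(m(cons(cons(b, a), a), cons(cons(b, b), cons(cons(a, b), cons(a, a))), g(b, cons(cons(cons(a, a), cons(b, b)), cons(a, a)))), a)  →  cons(m(cons(cons(b, a), a), cons(cons(b, b), cons(cons(a, b), cons(a, a))), cons(cons(a, a), cons(b, b))), a)   [R6 at 1.3]
4. cons(m(cons(cons(b, a), a), cons(cons(b, b), cons(cons(a, b), cons(a, a))), cons(cons(a, a), cons(b, b))), a)  →  cons(cons(b, b), a)   [R4 at 1]

cons(cons(b, b), a)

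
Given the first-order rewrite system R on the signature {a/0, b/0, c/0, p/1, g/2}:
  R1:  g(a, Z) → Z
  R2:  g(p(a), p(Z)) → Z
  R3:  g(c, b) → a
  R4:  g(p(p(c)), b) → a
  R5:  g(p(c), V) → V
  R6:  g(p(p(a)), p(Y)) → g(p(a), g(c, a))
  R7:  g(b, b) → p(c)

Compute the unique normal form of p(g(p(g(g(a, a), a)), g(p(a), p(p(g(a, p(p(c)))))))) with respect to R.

1. p(g(p(g(g(a, a), a)), g(p(a), p(p(g(a, p(p(c))))))))  →  p(g(p(g(a, a)), g(p(a), p(p(g(a, p(p(c))))))))   [R1 at 1.1.1.1]
2. p(g(p(g(a, a)), g(p(a), p(p(g(a, p(p(c))))))))  →  p(g(p(a), g(p(a), p(p(g(a, p(p(c))))))))   [R1 at 1.1.1]
3. p(g(p(a), g(p(a), p(p(g(a, p(p(c))))))))  →  p(g(p(a), p(g(a, p(p(c))))))   [R2 at 1.2]
4. p(g(p(a), p(g(a, p(p(c))))))  →  p(g(a, p(p(c))))   [R2 at 1]
5. p(g(a, p(p(c))))  →  p(p(p(c)))   [R1 at 1]

p(p(p(c)))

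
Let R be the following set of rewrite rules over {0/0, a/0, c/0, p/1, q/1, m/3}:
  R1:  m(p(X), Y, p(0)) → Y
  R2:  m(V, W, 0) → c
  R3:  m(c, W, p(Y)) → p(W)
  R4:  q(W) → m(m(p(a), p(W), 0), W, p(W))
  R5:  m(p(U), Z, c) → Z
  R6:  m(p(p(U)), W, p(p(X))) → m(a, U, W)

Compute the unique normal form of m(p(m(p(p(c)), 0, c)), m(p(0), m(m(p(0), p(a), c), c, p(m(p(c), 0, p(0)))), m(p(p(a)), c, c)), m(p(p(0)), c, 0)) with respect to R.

c

1. m(p(m(p(p(c)), 0, c)), m(p(0), m(m(p(0), p(a), c), c, p(m(p(c), 0, p(0)))), m(p(p(a)), c, c)), m(p(p(0)), c, 0))  →  m(p(0), m(p(0), m(m(p(0), p(a), c), c, p(m(p(c), 0, p(0)))), m(p(p(a)), c, c)), m(p(p(0)), c, 0))   [R5 at 1.1]
2. m(p(0), m(p(0), m(m(p(0), p(a), c), c, p(m(p(c), 0, p(0)))), m(p(p(a)), c, c)), m(p(p(0)), c, 0))  →  m(p(0), m(p(0), m(p(a), c, p(m(p(c), 0, p(0)))), m(p(p(a)), c, c)), m(p(p(0)), c, 0))   [R5 at 2.2.1]
3. m(p(0), m(p(0), m(p(a), c, p(m(p(c), 0, p(0)))), m(p(p(a)), c, c)), m(p(p(0)), c, 0))  →  m(p(0), m(p(0), m(p(a), c, p(0)), m(p(p(a)), c, c)), m(p(p(0)), c, 0))   [R1 at 2.2.3.1]
4. m(p(0), m(p(0), m(p(a), c, p(0)), m(p(p(a)), c, c)), m(p(p(0)), c, 0))  →  m(p(0), m(p(0), c, m(p(p(a)), c, c)), m(p(p(0)), c, 0))   [R1 at 2.2]
5. m(p(0), m(p(0), c, m(p(p(a)), c, c)), m(p(p(0)), c, 0))  →  m(p(0), m(p(0), c, c), m(p(p(0)), c, 0))   [R5 at 2.3]
6. m(p(0), m(p(0), c, c), m(p(p(0)), c, 0))  →  m(p(0), c, m(p(p(0)), c, 0))   [R5 at 2]
7. m(p(0), c, m(p(p(0)), c, 0))  →  m(p(0), c, c)   [R2 at 3]
8. m(p(0), c, c)  →  c   [R5 at ε]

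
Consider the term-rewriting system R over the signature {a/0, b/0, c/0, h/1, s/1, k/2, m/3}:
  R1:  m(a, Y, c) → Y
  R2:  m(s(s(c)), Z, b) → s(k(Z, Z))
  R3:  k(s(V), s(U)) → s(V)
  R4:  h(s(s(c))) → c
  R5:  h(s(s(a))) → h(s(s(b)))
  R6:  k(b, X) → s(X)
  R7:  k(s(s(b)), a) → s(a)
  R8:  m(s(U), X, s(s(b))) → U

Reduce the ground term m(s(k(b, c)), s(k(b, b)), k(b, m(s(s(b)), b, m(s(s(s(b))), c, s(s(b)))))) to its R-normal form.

s(c)

1. m(s(k(b, c)), s(k(b, b)), k(b, m(s(s(b)), b, m(s(s(s(b))), c, s(s(b))))))  →  m(s(s(c)), s(k(b, b)), k(b, m(s(s(b)), b, m(s(s(s(b))), c, s(s(b))))))   [R6 at 1.1]
2. m(s(s(c)), s(k(b, b)), k(b, m(s(s(b)), b, m(s(s(s(b))), c, s(s(b))))))  →  m(s(s(c)), s(s(b)), k(b, m(s(s(b)), b, m(s(s(s(b))), c, s(s(b))))))   [R6 at 2.1]
3. m(s(s(c)), s(s(b)), k(b, m(s(s(b)), b, m(s(s(s(b))), c, s(s(b))))))  →  m(s(s(c)), s(s(b)), s(m(s(s(b)), b, m(s(s(s(b))), c, s(s(b))))))   [R6 at 3]
4. m(s(s(c)), s(s(b)), s(m(s(s(b)), b, m(s(s(s(b))), c, s(s(b))))))  →  m(s(s(c)), s(s(b)), s(m(s(s(b)), b, s(s(b)))))   [R8 at 3.1.3]
5. m(s(s(c)), s(s(b)), s(m(s(s(b)), b, s(s(b)))))  →  m(s(s(c)), s(s(b)), s(s(b)))   [R8 at 3.1]
6. m(s(s(c)), s(s(b)), s(s(b)))  →  s(c)   [R8 at ε]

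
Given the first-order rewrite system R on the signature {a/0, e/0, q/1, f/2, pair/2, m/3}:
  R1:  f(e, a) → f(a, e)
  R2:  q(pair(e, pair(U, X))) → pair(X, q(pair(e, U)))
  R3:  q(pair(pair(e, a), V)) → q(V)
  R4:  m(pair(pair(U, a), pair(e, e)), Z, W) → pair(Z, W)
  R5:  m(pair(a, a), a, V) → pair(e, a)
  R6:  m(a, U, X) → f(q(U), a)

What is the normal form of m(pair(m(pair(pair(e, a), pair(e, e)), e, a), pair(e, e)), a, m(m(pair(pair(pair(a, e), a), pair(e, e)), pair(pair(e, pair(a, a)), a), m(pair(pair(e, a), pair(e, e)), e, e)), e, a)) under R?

1. m(pair(m(pair(pair(e, a), pair(e, e)), e, a), pair(e, e)), a, m(m(pair(pair(pair(a, e), a), pair(e, e)), pair(pair(e, pair(a, a)), a), m(pair(pair(e, a), pair(e, e)), e, e)), e, a))  →  m(pair(pair(e, a), pair(e, e)), a, m(m(pair(pair(pair(a, e), a), pair(e, e)), pair(pair(e, pair(a, a)), a), m(pair(pair(e, a), pair(e, e)), e, e)), e, a))   [R4 at 1.1]
2. m(pair(pair(e, a), pair(e, e)), a, m(m(pair(pair(pair(a, e), a), pair(e, e)), pair(pair(e, pair(a, a)), a), m(pair(pair(e, a), pair(e, e)), e, e)), e, a))  →  pair(a, m(m(pair(pair(pair(a, e), a), pair(e, e)), pair(pair(e, pair(a, a)), a), m(pair(pair(e, a), pair(e, e)), e, e)), e, a))   [R4 at ε]
3. pair(a, m(m(pair(pair(pair(a, e), a), pair(e, e)), pair(pair(e, pair(a, a)), a), m(pair(pair(e, a), pair(e, e)), e, e)), e, a))  →  pair(a, m(pair(pair(pair(e, pair(a, a)), a), m(pair(pair(e, a), pair(e, e)), e, e)), e, a))   [R4 at 2.1]
4. pair(a, m(pair(pair(pair(e, pair(a, a)), a), m(pair(pair(e, a), pair(e, e)), e, e)), e, a))  →  pair(a, m(pair(pair(pair(e, pair(a, a)), a), pair(e, e)), e, a))   [R4 at 2.1.2]
5. pair(a, m(pair(pair(pair(e, pair(a, a)), a), pair(e, e)), e, a))  →  pair(a, pair(e, a))   [R4 at 2]

pair(a, pair(e, a))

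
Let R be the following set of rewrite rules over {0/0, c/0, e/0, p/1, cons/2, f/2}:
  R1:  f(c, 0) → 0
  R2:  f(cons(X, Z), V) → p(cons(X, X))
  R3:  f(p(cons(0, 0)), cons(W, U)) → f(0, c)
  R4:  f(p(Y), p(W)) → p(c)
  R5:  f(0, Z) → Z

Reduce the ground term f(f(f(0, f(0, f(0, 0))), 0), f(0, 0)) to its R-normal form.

1. f(f(f(0, f(0, f(0, 0))), 0), f(0, 0))  →  f(f(f(0, f(0, 0)), 0), f(0, 0))   [R5 at 1.1]
2. f(f(f(0, f(0, 0)), 0), f(0, 0))  →  f(f(f(0, 0), 0), f(0, 0))   [R5 at 1.1]
3. f(f(f(0, 0), 0), f(0, 0))  →  f(f(0, 0), f(0, 0))   [R5 at 1.1]
4. f(f(0, 0), f(0, 0))  →  f(0, f(0, 0))   [R5 at 1]
5. f(0, f(0, 0))  →  f(0, 0)   [R5 at ε]
6. f(0, 0)  →  0   [R5 at ε]

0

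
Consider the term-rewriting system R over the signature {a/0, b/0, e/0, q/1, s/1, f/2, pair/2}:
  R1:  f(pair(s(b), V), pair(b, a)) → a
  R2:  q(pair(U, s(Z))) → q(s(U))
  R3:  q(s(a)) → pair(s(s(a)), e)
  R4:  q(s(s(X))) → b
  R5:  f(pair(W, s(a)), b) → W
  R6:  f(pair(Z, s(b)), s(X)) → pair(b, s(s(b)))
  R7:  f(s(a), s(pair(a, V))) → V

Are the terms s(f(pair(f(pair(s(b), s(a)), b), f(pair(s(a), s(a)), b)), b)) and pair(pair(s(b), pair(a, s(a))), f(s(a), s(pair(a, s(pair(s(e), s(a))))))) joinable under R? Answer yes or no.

Reduce t₁ = s(f(pair(f(pair(s(b), s(a)), b), f(pair(s(a), s(a)), b)), b)):
1. s(f(pair(f(pair(s(b), s(a)), b), f(pair(s(a), s(a)), b)), b))  →  s(f(pair(s(b), f(pair(s(a), s(a)), b)), b))   [R5 at 1.1.1]
2. s(f(pair(s(b), f(pair(s(a), s(a)), b)), b))  →  s(f(pair(s(b), s(a)), b))   [R5 at 1.1.2]
3. s(f(pair(s(b), s(a)), b))  →  s(s(b))   [R5 at 1]

Reduce t₂ = pair(pair(s(b), pair(a, s(a))), f(s(a), s(pair(a, s(pair(s(e), s(a))))))):
1. pair(pair(s(b), pair(a, s(a))), f(s(a), s(pair(a, s(pair(s(e), s(a)))))))  →  pair(pair(s(b), pair(a, s(a))), s(pair(s(e), s(a))))   [R7 at 2]

no — NF(t₁) = s(s(b)), NF(t₂) = pair(pair(s(b), pair(a, s(a))), s(pair(s(e), s(a))))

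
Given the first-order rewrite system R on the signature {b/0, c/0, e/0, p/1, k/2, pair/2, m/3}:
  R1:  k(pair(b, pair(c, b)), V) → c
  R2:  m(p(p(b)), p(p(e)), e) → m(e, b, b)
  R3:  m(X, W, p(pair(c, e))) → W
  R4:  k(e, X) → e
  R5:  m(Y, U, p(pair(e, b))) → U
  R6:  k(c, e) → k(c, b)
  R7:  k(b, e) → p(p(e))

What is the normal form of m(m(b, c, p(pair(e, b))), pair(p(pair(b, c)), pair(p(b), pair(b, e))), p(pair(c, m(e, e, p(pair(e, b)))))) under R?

1. m(m(b, c, p(pair(e, b))), pair(p(pair(b, c)), pair(p(b), pair(b, e))), p(pair(c, m(e, e, p(pair(e, b))))))  →  m(c, pair(p(pair(b, c)), pair(p(b), pair(b, e))), p(pair(c, m(e, e, p(pair(e, b))))))   [R5 at 1]
2. m(c, pair(p(pair(b, c)), pair(p(b), pair(b, e))), p(pair(c, m(e, e, p(pair(e, b))))))  →  m(c, pair(p(pair(b, c)), pair(p(b), pair(b, e))), p(pair(c, e)))   [R5 at 3.1.2]
3. m(c, pair(p(pair(b, c)), pair(p(b), pair(b, e))), p(pair(c, e)))  →  pair(p(pair(b, c)), pair(p(b), pair(b, e)))   [R3 at ε]

pair(p(pair(b, c)), pair(p(b), pair(b, e)))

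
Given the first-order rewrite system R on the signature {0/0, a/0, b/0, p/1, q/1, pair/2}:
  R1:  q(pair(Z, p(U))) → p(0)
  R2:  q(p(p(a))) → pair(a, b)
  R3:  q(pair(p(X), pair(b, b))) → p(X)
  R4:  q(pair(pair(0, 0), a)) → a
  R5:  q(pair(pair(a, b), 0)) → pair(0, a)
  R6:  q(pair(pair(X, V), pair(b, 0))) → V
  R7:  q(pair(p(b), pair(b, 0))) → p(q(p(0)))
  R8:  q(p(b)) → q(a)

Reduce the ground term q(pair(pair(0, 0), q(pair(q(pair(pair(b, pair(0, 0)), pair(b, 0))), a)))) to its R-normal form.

1. q(pair(pair(0, 0), q(pair(q(pair(pair(b, pair(0, 0)), pair(b, 0))), a))))  →  q(pair(pair(0, 0), q(pair(pair(0, 0), a))))   [R6 at 1.2.1.1]
2. q(pair(pair(0, 0), q(pair(pair(0, 0), a))))  →  q(pair(pair(0, 0), a))   [R4 at 1.2]
3. q(pair(pair(0, 0), a))  →  a   [R4 at ε]

a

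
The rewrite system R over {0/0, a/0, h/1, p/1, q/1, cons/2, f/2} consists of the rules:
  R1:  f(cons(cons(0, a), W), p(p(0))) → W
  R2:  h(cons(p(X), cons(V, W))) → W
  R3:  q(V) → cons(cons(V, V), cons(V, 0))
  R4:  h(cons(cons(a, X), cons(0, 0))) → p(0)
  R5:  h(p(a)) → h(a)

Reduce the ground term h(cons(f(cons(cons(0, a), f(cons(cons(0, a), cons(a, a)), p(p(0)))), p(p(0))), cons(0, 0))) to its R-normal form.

p(0)

1. h(cons(f(cons(cons(0, a), f(cons(cons(0, a), cons(a, a)), p(p(0)))), p(p(0))), cons(0, 0)))  →  h(cons(f(cons(cons(0, a), cons(a, a)), p(p(0))), cons(0, 0)))   [R1 at 1.1]
2. h(cons(f(cons(cons(0, a), cons(a, a)), p(p(0))), cons(0, 0)))  →  h(cons(cons(a, a), cons(0, 0)))   [R1 at 1.1]
3. h(cons(cons(a, a), cons(0, 0)))  →  p(0)   [R4 at ε]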